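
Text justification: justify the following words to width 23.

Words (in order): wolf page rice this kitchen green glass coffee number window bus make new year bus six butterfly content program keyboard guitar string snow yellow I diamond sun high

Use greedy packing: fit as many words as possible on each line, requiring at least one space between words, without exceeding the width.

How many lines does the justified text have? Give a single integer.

Answer: 8

Derivation:
Line 1: ['wolf', 'page', 'rice', 'this'] (min_width=19, slack=4)
Line 2: ['kitchen', 'green', 'glass'] (min_width=19, slack=4)
Line 3: ['coffee', 'number', 'window'] (min_width=20, slack=3)
Line 4: ['bus', 'make', 'new', 'year', 'bus'] (min_width=21, slack=2)
Line 5: ['six', 'butterfly', 'content'] (min_width=21, slack=2)
Line 6: ['program', 'keyboard', 'guitar'] (min_width=23, slack=0)
Line 7: ['string', 'snow', 'yellow', 'I'] (min_width=20, slack=3)
Line 8: ['diamond', 'sun', 'high'] (min_width=16, slack=7)
Total lines: 8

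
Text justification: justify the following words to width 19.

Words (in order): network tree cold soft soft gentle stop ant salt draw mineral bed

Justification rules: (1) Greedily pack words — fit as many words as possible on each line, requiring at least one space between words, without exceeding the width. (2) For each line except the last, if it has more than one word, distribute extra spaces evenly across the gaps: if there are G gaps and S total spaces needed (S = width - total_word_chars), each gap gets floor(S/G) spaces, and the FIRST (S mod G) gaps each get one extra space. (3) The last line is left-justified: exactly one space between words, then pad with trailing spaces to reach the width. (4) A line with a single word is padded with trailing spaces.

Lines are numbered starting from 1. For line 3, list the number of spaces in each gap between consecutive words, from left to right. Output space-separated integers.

Answer: 2 1 1

Derivation:
Line 1: ['network', 'tree', 'cold'] (min_width=17, slack=2)
Line 2: ['soft', 'soft', 'gentle'] (min_width=16, slack=3)
Line 3: ['stop', 'ant', 'salt', 'draw'] (min_width=18, slack=1)
Line 4: ['mineral', 'bed'] (min_width=11, slack=8)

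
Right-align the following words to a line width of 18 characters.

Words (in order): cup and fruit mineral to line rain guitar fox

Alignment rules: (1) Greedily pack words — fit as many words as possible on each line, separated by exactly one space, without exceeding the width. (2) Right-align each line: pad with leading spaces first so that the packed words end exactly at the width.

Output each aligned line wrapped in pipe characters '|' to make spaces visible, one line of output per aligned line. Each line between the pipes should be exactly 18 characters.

Line 1: ['cup', 'and', 'fruit'] (min_width=13, slack=5)
Line 2: ['mineral', 'to', 'line'] (min_width=15, slack=3)
Line 3: ['rain', 'guitar', 'fox'] (min_width=15, slack=3)

Answer: |     cup and fruit|
|   mineral to line|
|   rain guitar fox|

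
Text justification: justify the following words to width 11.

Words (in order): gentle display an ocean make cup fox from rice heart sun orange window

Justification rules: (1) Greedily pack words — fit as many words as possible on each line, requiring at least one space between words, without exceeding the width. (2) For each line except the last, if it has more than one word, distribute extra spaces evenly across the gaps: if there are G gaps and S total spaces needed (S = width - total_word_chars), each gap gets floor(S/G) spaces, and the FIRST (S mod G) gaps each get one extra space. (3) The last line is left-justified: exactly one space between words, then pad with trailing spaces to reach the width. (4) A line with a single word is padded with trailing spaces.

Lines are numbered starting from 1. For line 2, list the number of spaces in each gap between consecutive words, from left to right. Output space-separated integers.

Line 1: ['gentle'] (min_width=6, slack=5)
Line 2: ['display', 'an'] (min_width=10, slack=1)
Line 3: ['ocean', 'make'] (min_width=10, slack=1)
Line 4: ['cup', 'fox'] (min_width=7, slack=4)
Line 5: ['from', 'rice'] (min_width=9, slack=2)
Line 6: ['heart', 'sun'] (min_width=9, slack=2)
Line 7: ['orange'] (min_width=6, slack=5)
Line 8: ['window'] (min_width=6, slack=5)

Answer: 2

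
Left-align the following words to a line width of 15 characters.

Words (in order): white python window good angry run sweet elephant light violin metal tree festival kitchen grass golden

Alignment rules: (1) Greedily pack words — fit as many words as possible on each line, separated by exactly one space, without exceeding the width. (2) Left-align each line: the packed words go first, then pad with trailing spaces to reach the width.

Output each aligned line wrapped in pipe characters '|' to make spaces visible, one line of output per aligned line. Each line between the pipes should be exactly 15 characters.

Answer: |white python   |
|window good    |
|angry run sweet|
|elephant light |
|violin metal   |
|tree festival  |
|kitchen grass  |
|golden         |

Derivation:
Line 1: ['white', 'python'] (min_width=12, slack=3)
Line 2: ['window', 'good'] (min_width=11, slack=4)
Line 3: ['angry', 'run', 'sweet'] (min_width=15, slack=0)
Line 4: ['elephant', 'light'] (min_width=14, slack=1)
Line 5: ['violin', 'metal'] (min_width=12, slack=3)
Line 6: ['tree', 'festival'] (min_width=13, slack=2)
Line 7: ['kitchen', 'grass'] (min_width=13, slack=2)
Line 8: ['golden'] (min_width=6, slack=9)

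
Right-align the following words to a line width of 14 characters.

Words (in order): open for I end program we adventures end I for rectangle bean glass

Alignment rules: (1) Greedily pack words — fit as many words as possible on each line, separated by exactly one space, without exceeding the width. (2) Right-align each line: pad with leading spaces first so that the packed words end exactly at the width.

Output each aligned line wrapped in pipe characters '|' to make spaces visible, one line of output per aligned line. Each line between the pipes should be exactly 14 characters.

Line 1: ['open', 'for', 'I', 'end'] (min_width=14, slack=0)
Line 2: ['program', 'we'] (min_width=10, slack=4)
Line 3: ['adventures', 'end'] (min_width=14, slack=0)
Line 4: ['I', 'for'] (min_width=5, slack=9)
Line 5: ['rectangle', 'bean'] (min_width=14, slack=0)
Line 6: ['glass'] (min_width=5, slack=9)

Answer: |open for I end|
|    program we|
|adventures end|
|         I for|
|rectangle bean|
|         glass|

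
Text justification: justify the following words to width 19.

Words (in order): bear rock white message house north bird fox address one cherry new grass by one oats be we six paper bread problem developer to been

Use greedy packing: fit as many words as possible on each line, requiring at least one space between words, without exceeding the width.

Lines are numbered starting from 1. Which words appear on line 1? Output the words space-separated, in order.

Line 1: ['bear', 'rock', 'white'] (min_width=15, slack=4)
Line 2: ['message', 'house', 'north'] (min_width=19, slack=0)
Line 3: ['bird', 'fox', 'address'] (min_width=16, slack=3)
Line 4: ['one', 'cherry', 'new'] (min_width=14, slack=5)
Line 5: ['grass', 'by', 'one', 'oats'] (min_width=17, slack=2)
Line 6: ['be', 'we', 'six', 'paper'] (min_width=15, slack=4)
Line 7: ['bread', 'problem'] (min_width=13, slack=6)
Line 8: ['developer', 'to', 'been'] (min_width=17, slack=2)

Answer: bear rock white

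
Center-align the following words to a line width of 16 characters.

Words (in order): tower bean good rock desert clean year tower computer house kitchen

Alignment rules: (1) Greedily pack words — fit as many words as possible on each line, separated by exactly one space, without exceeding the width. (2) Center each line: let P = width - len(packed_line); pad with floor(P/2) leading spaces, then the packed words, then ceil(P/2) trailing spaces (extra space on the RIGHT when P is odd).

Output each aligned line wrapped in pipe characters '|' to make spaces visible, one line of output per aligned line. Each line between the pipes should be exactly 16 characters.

Answer: |tower bean good |
|  rock desert   |
|clean year tower|
| computer house |
|    kitchen     |

Derivation:
Line 1: ['tower', 'bean', 'good'] (min_width=15, slack=1)
Line 2: ['rock', 'desert'] (min_width=11, slack=5)
Line 3: ['clean', 'year', 'tower'] (min_width=16, slack=0)
Line 4: ['computer', 'house'] (min_width=14, slack=2)
Line 5: ['kitchen'] (min_width=7, slack=9)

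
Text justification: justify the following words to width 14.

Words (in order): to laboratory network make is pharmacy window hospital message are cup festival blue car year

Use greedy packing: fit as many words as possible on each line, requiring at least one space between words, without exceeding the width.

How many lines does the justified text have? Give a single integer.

Answer: 8

Derivation:
Line 1: ['to', 'laboratory'] (min_width=13, slack=1)
Line 2: ['network', 'make'] (min_width=12, slack=2)
Line 3: ['is', 'pharmacy'] (min_width=11, slack=3)
Line 4: ['window'] (min_width=6, slack=8)
Line 5: ['hospital'] (min_width=8, slack=6)
Line 6: ['message', 'are'] (min_width=11, slack=3)
Line 7: ['cup', 'festival'] (min_width=12, slack=2)
Line 8: ['blue', 'car', 'year'] (min_width=13, slack=1)
Total lines: 8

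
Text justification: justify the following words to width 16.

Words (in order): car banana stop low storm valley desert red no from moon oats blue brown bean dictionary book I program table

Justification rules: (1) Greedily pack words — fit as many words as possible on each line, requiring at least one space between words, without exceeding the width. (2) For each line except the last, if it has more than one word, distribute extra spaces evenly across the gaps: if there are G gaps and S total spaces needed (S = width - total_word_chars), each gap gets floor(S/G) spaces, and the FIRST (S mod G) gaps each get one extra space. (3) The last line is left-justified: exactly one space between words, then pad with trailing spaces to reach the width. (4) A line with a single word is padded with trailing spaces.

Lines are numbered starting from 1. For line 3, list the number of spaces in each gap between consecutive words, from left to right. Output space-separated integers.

Answer: 3 2

Derivation:
Line 1: ['car', 'banana', 'stop'] (min_width=15, slack=1)
Line 2: ['low', 'storm', 'valley'] (min_width=16, slack=0)
Line 3: ['desert', 'red', 'no'] (min_width=13, slack=3)
Line 4: ['from', 'moon', 'oats'] (min_width=14, slack=2)
Line 5: ['blue', 'brown', 'bean'] (min_width=15, slack=1)
Line 6: ['dictionary', 'book'] (min_width=15, slack=1)
Line 7: ['I', 'program', 'table'] (min_width=15, slack=1)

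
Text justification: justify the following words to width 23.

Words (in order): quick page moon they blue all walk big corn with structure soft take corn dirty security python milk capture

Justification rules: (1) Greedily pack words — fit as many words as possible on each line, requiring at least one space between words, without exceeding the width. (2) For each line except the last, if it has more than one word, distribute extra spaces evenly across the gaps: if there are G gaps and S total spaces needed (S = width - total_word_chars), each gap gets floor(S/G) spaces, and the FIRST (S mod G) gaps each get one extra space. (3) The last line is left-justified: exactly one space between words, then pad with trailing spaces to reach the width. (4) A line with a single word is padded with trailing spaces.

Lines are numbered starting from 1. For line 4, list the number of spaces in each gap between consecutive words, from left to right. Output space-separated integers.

Answer: 5 5

Derivation:
Line 1: ['quick', 'page', 'moon', 'they'] (min_width=20, slack=3)
Line 2: ['blue', 'all', 'walk', 'big', 'corn'] (min_width=22, slack=1)
Line 3: ['with', 'structure', 'soft'] (min_width=19, slack=4)
Line 4: ['take', 'corn', 'dirty'] (min_width=15, slack=8)
Line 5: ['security', 'python', 'milk'] (min_width=20, slack=3)
Line 6: ['capture'] (min_width=7, slack=16)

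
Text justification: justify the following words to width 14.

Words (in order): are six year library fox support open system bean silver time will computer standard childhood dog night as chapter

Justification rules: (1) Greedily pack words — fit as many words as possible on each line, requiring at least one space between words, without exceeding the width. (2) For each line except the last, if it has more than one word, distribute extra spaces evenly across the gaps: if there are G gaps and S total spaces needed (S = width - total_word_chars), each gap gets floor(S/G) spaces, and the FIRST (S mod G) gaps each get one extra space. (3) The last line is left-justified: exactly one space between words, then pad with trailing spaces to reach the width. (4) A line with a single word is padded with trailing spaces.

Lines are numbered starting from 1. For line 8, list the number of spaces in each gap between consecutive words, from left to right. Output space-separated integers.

Line 1: ['are', 'six', 'year'] (min_width=12, slack=2)
Line 2: ['library', 'fox'] (min_width=11, slack=3)
Line 3: ['support', 'open'] (min_width=12, slack=2)
Line 4: ['system', 'bean'] (min_width=11, slack=3)
Line 5: ['silver', 'time'] (min_width=11, slack=3)
Line 6: ['will', 'computer'] (min_width=13, slack=1)
Line 7: ['standard'] (min_width=8, slack=6)
Line 8: ['childhood', 'dog'] (min_width=13, slack=1)
Line 9: ['night', 'as'] (min_width=8, slack=6)
Line 10: ['chapter'] (min_width=7, slack=7)

Answer: 2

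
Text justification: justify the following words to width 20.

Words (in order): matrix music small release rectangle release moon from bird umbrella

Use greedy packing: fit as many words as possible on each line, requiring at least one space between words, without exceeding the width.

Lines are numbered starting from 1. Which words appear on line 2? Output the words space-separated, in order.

Answer: release rectangle

Derivation:
Line 1: ['matrix', 'music', 'small'] (min_width=18, slack=2)
Line 2: ['release', 'rectangle'] (min_width=17, slack=3)
Line 3: ['release', 'moon', 'from'] (min_width=17, slack=3)
Line 4: ['bird', 'umbrella'] (min_width=13, slack=7)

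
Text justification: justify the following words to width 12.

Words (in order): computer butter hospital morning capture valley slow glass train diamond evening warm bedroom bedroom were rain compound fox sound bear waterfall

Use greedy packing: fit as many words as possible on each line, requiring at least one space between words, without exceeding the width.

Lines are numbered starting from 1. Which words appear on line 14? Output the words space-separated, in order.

Line 1: ['computer'] (min_width=8, slack=4)
Line 2: ['butter'] (min_width=6, slack=6)
Line 3: ['hospital'] (min_width=8, slack=4)
Line 4: ['morning'] (min_width=7, slack=5)
Line 5: ['capture'] (min_width=7, slack=5)
Line 6: ['valley', 'slow'] (min_width=11, slack=1)
Line 7: ['glass', 'train'] (min_width=11, slack=1)
Line 8: ['diamond'] (min_width=7, slack=5)
Line 9: ['evening', 'warm'] (min_width=12, slack=0)
Line 10: ['bedroom'] (min_width=7, slack=5)
Line 11: ['bedroom', 'were'] (min_width=12, slack=0)
Line 12: ['rain'] (min_width=4, slack=8)
Line 13: ['compound', 'fox'] (min_width=12, slack=0)
Line 14: ['sound', 'bear'] (min_width=10, slack=2)
Line 15: ['waterfall'] (min_width=9, slack=3)

Answer: sound bear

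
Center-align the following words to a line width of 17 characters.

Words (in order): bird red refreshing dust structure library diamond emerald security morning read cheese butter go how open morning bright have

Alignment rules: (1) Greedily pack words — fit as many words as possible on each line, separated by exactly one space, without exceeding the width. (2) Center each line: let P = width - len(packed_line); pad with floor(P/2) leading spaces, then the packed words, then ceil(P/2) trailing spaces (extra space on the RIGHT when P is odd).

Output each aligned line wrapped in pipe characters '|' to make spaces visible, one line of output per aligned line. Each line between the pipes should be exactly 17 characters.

Line 1: ['bird', 'red'] (min_width=8, slack=9)
Line 2: ['refreshing', 'dust'] (min_width=15, slack=2)
Line 3: ['structure', 'library'] (min_width=17, slack=0)
Line 4: ['diamond', 'emerald'] (min_width=15, slack=2)
Line 5: ['security', 'morning'] (min_width=16, slack=1)
Line 6: ['read', 'cheese'] (min_width=11, slack=6)
Line 7: ['butter', 'go', 'how'] (min_width=13, slack=4)
Line 8: ['open', 'morning'] (min_width=12, slack=5)
Line 9: ['bright', 'have'] (min_width=11, slack=6)

Answer: |    bird red     |
| refreshing dust |
|structure library|
| diamond emerald |
|security morning |
|   read cheese   |
|  butter go how  |
|  open morning   |
|   bright have   |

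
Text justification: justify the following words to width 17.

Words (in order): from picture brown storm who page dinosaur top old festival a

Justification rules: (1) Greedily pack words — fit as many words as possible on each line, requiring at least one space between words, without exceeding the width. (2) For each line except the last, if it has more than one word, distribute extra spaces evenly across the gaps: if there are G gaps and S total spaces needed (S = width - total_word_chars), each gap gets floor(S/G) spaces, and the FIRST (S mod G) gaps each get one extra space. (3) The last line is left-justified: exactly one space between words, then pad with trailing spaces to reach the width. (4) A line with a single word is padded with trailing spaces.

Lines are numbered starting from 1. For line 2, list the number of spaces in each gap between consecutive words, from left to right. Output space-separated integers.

Line 1: ['from', 'picture'] (min_width=12, slack=5)
Line 2: ['brown', 'storm', 'who'] (min_width=15, slack=2)
Line 3: ['page', 'dinosaur', 'top'] (min_width=17, slack=0)
Line 4: ['old', 'festival', 'a'] (min_width=14, slack=3)

Answer: 2 2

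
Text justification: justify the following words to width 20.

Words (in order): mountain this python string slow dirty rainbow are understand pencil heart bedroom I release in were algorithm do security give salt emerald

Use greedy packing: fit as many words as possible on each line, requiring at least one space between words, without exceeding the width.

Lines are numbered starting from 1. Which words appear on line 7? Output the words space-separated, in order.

Line 1: ['mountain', 'this', 'python'] (min_width=20, slack=0)
Line 2: ['string', 'slow', 'dirty'] (min_width=17, slack=3)
Line 3: ['rainbow', 'are'] (min_width=11, slack=9)
Line 4: ['understand', 'pencil'] (min_width=17, slack=3)
Line 5: ['heart', 'bedroom', 'I'] (min_width=15, slack=5)
Line 6: ['release', 'in', 'were'] (min_width=15, slack=5)
Line 7: ['algorithm', 'do'] (min_width=12, slack=8)
Line 8: ['security', 'give', 'salt'] (min_width=18, slack=2)
Line 9: ['emerald'] (min_width=7, slack=13)

Answer: algorithm do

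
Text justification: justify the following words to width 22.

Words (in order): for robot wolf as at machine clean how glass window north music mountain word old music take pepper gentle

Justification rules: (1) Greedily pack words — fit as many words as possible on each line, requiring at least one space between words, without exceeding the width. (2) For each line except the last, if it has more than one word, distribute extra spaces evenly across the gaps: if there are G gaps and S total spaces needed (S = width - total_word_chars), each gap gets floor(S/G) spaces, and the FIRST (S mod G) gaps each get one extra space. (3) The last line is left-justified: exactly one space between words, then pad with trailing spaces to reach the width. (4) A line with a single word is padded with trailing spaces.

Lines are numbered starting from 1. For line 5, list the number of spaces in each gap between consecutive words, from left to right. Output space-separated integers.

Line 1: ['for', 'robot', 'wolf', 'as', 'at'] (min_width=20, slack=2)
Line 2: ['machine', 'clean', 'how'] (min_width=17, slack=5)
Line 3: ['glass', 'window', 'north'] (min_width=18, slack=4)
Line 4: ['music', 'mountain', 'word'] (min_width=19, slack=3)
Line 5: ['old', 'music', 'take', 'pepper'] (min_width=21, slack=1)
Line 6: ['gentle'] (min_width=6, slack=16)

Answer: 2 1 1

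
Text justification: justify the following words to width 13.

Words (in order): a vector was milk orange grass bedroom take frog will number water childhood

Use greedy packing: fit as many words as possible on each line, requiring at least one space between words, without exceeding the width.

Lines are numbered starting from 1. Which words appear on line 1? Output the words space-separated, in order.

Line 1: ['a', 'vector', 'was'] (min_width=12, slack=1)
Line 2: ['milk', 'orange'] (min_width=11, slack=2)
Line 3: ['grass', 'bedroom'] (min_width=13, slack=0)
Line 4: ['take', 'frog'] (min_width=9, slack=4)
Line 5: ['will', 'number'] (min_width=11, slack=2)
Line 6: ['water'] (min_width=5, slack=8)
Line 7: ['childhood'] (min_width=9, slack=4)

Answer: a vector was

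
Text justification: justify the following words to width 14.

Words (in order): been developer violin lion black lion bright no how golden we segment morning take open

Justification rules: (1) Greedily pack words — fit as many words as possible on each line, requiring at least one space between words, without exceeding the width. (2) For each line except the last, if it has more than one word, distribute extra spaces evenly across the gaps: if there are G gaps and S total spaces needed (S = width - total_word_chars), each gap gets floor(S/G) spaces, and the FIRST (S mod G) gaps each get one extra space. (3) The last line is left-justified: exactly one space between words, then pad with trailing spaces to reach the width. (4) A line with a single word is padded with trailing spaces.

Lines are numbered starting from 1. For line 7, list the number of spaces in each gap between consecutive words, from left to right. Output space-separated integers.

Line 1: ['been', 'developer'] (min_width=14, slack=0)
Line 2: ['violin', 'lion'] (min_width=11, slack=3)
Line 3: ['black', 'lion'] (min_width=10, slack=4)
Line 4: ['bright', 'no', 'how'] (min_width=13, slack=1)
Line 5: ['golden', 'we'] (min_width=9, slack=5)
Line 6: ['segment'] (min_width=7, slack=7)
Line 7: ['morning', 'take'] (min_width=12, slack=2)
Line 8: ['open'] (min_width=4, slack=10)

Answer: 3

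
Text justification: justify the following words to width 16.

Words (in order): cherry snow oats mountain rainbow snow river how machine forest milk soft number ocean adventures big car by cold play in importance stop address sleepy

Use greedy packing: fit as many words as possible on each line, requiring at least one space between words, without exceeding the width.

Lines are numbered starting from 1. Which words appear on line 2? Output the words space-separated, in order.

Line 1: ['cherry', 'snow', 'oats'] (min_width=16, slack=0)
Line 2: ['mountain', 'rainbow'] (min_width=16, slack=0)
Line 3: ['snow', 'river', 'how'] (min_width=14, slack=2)
Line 4: ['machine', 'forest'] (min_width=14, slack=2)
Line 5: ['milk', 'soft', 'number'] (min_width=16, slack=0)
Line 6: ['ocean', 'adventures'] (min_width=16, slack=0)
Line 7: ['big', 'car', 'by', 'cold'] (min_width=15, slack=1)
Line 8: ['play', 'in'] (min_width=7, slack=9)
Line 9: ['importance', 'stop'] (min_width=15, slack=1)
Line 10: ['address', 'sleepy'] (min_width=14, slack=2)

Answer: mountain rainbow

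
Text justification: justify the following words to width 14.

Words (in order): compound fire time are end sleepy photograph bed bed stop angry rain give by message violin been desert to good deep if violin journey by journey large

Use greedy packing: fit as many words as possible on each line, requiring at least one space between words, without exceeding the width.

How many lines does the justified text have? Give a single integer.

Answer: 12

Derivation:
Line 1: ['compound', 'fire'] (min_width=13, slack=1)
Line 2: ['time', 'are', 'end'] (min_width=12, slack=2)
Line 3: ['sleepy'] (min_width=6, slack=8)
Line 4: ['photograph', 'bed'] (min_width=14, slack=0)
Line 5: ['bed', 'stop', 'angry'] (min_width=14, slack=0)
Line 6: ['rain', 'give', 'by'] (min_width=12, slack=2)
Line 7: ['message', 'violin'] (min_width=14, slack=0)
Line 8: ['been', 'desert', 'to'] (min_width=14, slack=0)
Line 9: ['good', 'deep', 'if'] (min_width=12, slack=2)
Line 10: ['violin', 'journey'] (min_width=14, slack=0)
Line 11: ['by', 'journey'] (min_width=10, slack=4)
Line 12: ['large'] (min_width=5, slack=9)
Total lines: 12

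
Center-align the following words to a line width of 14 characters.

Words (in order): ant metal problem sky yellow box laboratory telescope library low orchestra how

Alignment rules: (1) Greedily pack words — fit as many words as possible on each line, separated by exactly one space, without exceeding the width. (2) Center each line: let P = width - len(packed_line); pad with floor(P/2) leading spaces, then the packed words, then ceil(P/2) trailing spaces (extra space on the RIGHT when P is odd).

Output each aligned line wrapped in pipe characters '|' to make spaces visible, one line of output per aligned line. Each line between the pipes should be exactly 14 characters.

Answer: |  ant metal   |
| problem sky  |
|  yellow box  |
|  laboratory  |
|  telescope   |
| library low  |
|orchestra how |

Derivation:
Line 1: ['ant', 'metal'] (min_width=9, slack=5)
Line 2: ['problem', 'sky'] (min_width=11, slack=3)
Line 3: ['yellow', 'box'] (min_width=10, slack=4)
Line 4: ['laboratory'] (min_width=10, slack=4)
Line 5: ['telescope'] (min_width=9, slack=5)
Line 6: ['library', 'low'] (min_width=11, slack=3)
Line 7: ['orchestra', 'how'] (min_width=13, slack=1)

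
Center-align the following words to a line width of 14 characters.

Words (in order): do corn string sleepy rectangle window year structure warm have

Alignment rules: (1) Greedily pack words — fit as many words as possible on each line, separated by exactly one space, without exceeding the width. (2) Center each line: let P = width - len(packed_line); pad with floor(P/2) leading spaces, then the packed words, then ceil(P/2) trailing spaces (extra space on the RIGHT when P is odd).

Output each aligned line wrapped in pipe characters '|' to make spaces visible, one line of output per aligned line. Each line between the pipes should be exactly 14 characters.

Line 1: ['do', 'corn', 'string'] (min_width=14, slack=0)
Line 2: ['sleepy'] (min_width=6, slack=8)
Line 3: ['rectangle'] (min_width=9, slack=5)
Line 4: ['window', 'year'] (min_width=11, slack=3)
Line 5: ['structure', 'warm'] (min_width=14, slack=0)
Line 6: ['have'] (min_width=4, slack=10)

Answer: |do corn string|
|    sleepy    |
|  rectangle   |
| window year  |
|structure warm|
|     have     |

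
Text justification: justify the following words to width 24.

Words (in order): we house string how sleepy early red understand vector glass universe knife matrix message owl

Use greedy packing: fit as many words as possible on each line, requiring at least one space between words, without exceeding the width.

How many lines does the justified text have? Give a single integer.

Line 1: ['we', 'house', 'string', 'how'] (min_width=19, slack=5)
Line 2: ['sleepy', 'early', 'red'] (min_width=16, slack=8)
Line 3: ['understand', 'vector', 'glass'] (min_width=23, slack=1)
Line 4: ['universe', 'knife', 'matrix'] (min_width=21, slack=3)
Line 5: ['message', 'owl'] (min_width=11, slack=13)
Total lines: 5

Answer: 5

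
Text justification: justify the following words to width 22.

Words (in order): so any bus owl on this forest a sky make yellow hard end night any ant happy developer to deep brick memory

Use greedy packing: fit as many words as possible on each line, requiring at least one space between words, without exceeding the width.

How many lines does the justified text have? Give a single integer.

Line 1: ['so', 'any', 'bus', 'owl', 'on', 'this'] (min_width=22, slack=0)
Line 2: ['forest', 'a', 'sky', 'make'] (min_width=17, slack=5)
Line 3: ['yellow', 'hard', 'end', 'night'] (min_width=21, slack=1)
Line 4: ['any', 'ant', 'happy'] (min_width=13, slack=9)
Line 5: ['developer', 'to', 'deep'] (min_width=17, slack=5)
Line 6: ['brick', 'memory'] (min_width=12, slack=10)
Total lines: 6

Answer: 6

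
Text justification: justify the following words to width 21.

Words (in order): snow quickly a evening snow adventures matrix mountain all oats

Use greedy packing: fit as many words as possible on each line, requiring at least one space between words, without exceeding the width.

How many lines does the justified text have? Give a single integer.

Line 1: ['snow', 'quickly', 'a'] (min_width=14, slack=7)
Line 2: ['evening', 'snow'] (min_width=12, slack=9)
Line 3: ['adventures', 'matrix'] (min_width=17, slack=4)
Line 4: ['mountain', 'all', 'oats'] (min_width=17, slack=4)
Total lines: 4

Answer: 4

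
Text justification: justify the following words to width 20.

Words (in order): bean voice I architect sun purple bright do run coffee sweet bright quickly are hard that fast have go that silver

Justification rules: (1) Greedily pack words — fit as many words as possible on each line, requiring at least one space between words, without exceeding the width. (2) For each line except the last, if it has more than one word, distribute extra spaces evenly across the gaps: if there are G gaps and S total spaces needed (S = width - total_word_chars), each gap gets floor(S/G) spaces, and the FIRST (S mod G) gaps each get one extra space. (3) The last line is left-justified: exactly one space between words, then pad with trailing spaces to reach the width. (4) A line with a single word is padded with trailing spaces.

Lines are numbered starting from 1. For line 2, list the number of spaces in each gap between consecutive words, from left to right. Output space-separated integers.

Line 1: ['bean', 'voice', 'I'] (min_width=12, slack=8)
Line 2: ['architect', 'sun', 'purple'] (min_width=20, slack=0)
Line 3: ['bright', 'do', 'run', 'coffee'] (min_width=20, slack=0)
Line 4: ['sweet', 'bright', 'quickly'] (min_width=20, slack=0)
Line 5: ['are', 'hard', 'that', 'fast'] (min_width=18, slack=2)
Line 6: ['have', 'go', 'that', 'silver'] (min_width=19, slack=1)

Answer: 1 1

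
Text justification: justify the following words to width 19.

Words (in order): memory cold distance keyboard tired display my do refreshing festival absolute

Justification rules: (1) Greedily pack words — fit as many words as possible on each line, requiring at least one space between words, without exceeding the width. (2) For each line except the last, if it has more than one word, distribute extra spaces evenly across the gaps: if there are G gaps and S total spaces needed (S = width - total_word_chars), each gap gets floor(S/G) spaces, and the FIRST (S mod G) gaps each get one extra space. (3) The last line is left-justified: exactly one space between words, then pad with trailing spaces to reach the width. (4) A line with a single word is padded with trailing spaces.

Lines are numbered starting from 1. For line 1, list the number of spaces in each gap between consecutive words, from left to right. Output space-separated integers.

Answer: 9

Derivation:
Line 1: ['memory', 'cold'] (min_width=11, slack=8)
Line 2: ['distance', 'keyboard'] (min_width=17, slack=2)
Line 3: ['tired', 'display', 'my', 'do'] (min_width=19, slack=0)
Line 4: ['refreshing', 'festival'] (min_width=19, slack=0)
Line 5: ['absolute'] (min_width=8, slack=11)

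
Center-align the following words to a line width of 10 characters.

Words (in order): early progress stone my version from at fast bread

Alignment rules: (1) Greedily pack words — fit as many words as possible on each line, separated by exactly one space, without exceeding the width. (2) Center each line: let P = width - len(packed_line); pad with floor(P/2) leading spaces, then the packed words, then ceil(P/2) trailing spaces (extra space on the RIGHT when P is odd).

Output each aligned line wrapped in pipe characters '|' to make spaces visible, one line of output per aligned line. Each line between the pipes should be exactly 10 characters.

Answer: |  early   |
| progress |
| stone my |
| version  |
| from at  |
|fast bread|

Derivation:
Line 1: ['early'] (min_width=5, slack=5)
Line 2: ['progress'] (min_width=8, slack=2)
Line 3: ['stone', 'my'] (min_width=8, slack=2)
Line 4: ['version'] (min_width=7, slack=3)
Line 5: ['from', 'at'] (min_width=7, slack=3)
Line 6: ['fast', 'bread'] (min_width=10, slack=0)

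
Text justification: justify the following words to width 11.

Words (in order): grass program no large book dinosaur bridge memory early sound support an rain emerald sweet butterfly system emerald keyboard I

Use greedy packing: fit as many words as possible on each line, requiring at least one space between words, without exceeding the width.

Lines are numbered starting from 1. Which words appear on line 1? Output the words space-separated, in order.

Line 1: ['grass'] (min_width=5, slack=6)
Line 2: ['program', 'no'] (min_width=10, slack=1)
Line 3: ['large', 'book'] (min_width=10, slack=1)
Line 4: ['dinosaur'] (min_width=8, slack=3)
Line 5: ['bridge'] (min_width=6, slack=5)
Line 6: ['memory'] (min_width=6, slack=5)
Line 7: ['early', 'sound'] (min_width=11, slack=0)
Line 8: ['support', 'an'] (min_width=10, slack=1)
Line 9: ['rain'] (min_width=4, slack=7)
Line 10: ['emerald'] (min_width=7, slack=4)
Line 11: ['sweet'] (min_width=5, slack=6)
Line 12: ['butterfly'] (min_width=9, slack=2)
Line 13: ['system'] (min_width=6, slack=5)
Line 14: ['emerald'] (min_width=7, slack=4)
Line 15: ['keyboard', 'I'] (min_width=10, slack=1)

Answer: grass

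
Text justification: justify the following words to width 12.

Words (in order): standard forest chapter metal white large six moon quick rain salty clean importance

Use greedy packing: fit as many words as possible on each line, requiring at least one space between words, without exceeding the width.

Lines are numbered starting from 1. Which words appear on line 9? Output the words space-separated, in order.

Answer: importance

Derivation:
Line 1: ['standard'] (min_width=8, slack=4)
Line 2: ['forest'] (min_width=6, slack=6)
Line 3: ['chapter'] (min_width=7, slack=5)
Line 4: ['metal', 'white'] (min_width=11, slack=1)
Line 5: ['large', 'six'] (min_width=9, slack=3)
Line 6: ['moon', 'quick'] (min_width=10, slack=2)
Line 7: ['rain', 'salty'] (min_width=10, slack=2)
Line 8: ['clean'] (min_width=5, slack=7)
Line 9: ['importance'] (min_width=10, slack=2)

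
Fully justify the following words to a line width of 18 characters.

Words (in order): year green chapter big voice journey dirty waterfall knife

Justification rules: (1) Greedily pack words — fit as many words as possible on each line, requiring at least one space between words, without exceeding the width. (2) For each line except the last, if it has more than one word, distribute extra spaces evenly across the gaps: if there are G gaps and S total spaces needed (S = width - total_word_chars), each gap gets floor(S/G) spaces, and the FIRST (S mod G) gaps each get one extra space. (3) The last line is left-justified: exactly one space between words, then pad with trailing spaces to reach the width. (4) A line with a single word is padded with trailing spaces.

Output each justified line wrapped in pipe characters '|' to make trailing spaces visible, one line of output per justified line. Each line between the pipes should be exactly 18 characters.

Line 1: ['year', 'green', 'chapter'] (min_width=18, slack=0)
Line 2: ['big', 'voice', 'journey'] (min_width=17, slack=1)
Line 3: ['dirty', 'waterfall'] (min_width=15, slack=3)
Line 4: ['knife'] (min_width=5, slack=13)

Answer: |year green chapter|
|big  voice journey|
|dirty    waterfall|
|knife             |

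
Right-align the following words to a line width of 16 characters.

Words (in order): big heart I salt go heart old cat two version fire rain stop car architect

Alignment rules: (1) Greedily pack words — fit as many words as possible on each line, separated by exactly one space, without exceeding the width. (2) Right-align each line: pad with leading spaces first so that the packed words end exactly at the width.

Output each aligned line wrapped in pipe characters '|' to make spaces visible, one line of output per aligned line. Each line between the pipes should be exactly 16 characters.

Answer: |big heart I salt|
|go heart old cat|
|two version fire|
|   rain stop car|
|       architect|

Derivation:
Line 1: ['big', 'heart', 'I', 'salt'] (min_width=16, slack=0)
Line 2: ['go', 'heart', 'old', 'cat'] (min_width=16, slack=0)
Line 3: ['two', 'version', 'fire'] (min_width=16, slack=0)
Line 4: ['rain', 'stop', 'car'] (min_width=13, slack=3)
Line 5: ['architect'] (min_width=9, slack=7)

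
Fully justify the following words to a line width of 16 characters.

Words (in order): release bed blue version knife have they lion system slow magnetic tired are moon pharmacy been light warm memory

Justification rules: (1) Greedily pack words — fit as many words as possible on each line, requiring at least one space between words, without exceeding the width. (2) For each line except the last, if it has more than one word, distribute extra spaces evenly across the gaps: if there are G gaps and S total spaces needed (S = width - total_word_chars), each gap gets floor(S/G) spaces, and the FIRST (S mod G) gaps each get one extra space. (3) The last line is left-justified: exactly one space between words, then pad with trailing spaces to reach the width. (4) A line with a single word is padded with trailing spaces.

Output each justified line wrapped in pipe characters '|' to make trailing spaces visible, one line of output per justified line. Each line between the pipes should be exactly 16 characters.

Line 1: ['release', 'bed', 'blue'] (min_width=16, slack=0)
Line 2: ['version', 'knife'] (min_width=13, slack=3)
Line 3: ['have', 'they', 'lion'] (min_width=14, slack=2)
Line 4: ['system', 'slow'] (min_width=11, slack=5)
Line 5: ['magnetic', 'tired'] (min_width=14, slack=2)
Line 6: ['are', 'moon'] (min_width=8, slack=8)
Line 7: ['pharmacy', 'been'] (min_width=13, slack=3)
Line 8: ['light', 'warm'] (min_width=10, slack=6)
Line 9: ['memory'] (min_width=6, slack=10)

Answer: |release bed blue|
|version    knife|
|have  they  lion|
|system      slow|
|magnetic   tired|
|are         moon|
|pharmacy    been|
|light       warm|
|memory          |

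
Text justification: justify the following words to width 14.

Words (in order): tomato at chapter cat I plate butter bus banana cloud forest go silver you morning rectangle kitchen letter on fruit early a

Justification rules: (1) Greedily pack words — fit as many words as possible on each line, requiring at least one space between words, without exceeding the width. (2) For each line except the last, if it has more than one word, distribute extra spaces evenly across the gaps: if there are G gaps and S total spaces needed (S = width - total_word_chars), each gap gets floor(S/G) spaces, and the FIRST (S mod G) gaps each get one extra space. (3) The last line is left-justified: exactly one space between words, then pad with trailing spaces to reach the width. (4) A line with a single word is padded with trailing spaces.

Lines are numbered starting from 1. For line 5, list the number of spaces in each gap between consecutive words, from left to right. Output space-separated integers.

Answer: 3

Derivation:
Line 1: ['tomato', 'at'] (min_width=9, slack=5)
Line 2: ['chapter', 'cat', 'I'] (min_width=13, slack=1)
Line 3: ['plate', 'butter'] (min_width=12, slack=2)
Line 4: ['bus', 'banana'] (min_width=10, slack=4)
Line 5: ['cloud', 'forest'] (min_width=12, slack=2)
Line 6: ['go', 'silver', 'you'] (min_width=13, slack=1)
Line 7: ['morning'] (min_width=7, slack=7)
Line 8: ['rectangle'] (min_width=9, slack=5)
Line 9: ['kitchen', 'letter'] (min_width=14, slack=0)
Line 10: ['on', 'fruit', 'early'] (min_width=14, slack=0)
Line 11: ['a'] (min_width=1, slack=13)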